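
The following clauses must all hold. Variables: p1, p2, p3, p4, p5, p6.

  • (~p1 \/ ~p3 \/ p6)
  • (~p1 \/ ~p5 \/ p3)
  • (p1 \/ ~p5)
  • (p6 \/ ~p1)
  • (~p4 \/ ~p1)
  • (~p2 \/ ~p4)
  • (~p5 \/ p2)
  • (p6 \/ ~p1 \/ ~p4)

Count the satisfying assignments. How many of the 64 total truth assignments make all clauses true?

17

Split on p1, then p4.
  p1=1, p4=1: a clause becomes empty — 0.
  p1=1, p4=0: 5 of the 16 assignments to (p2,p3,p5,p6) work.
  p1=0, p4=1: remaining (p2,p3,p5,p6) ∈ {(0,0,0,0); (0,0,0,1); (0,1,0,0); (0,1,0,1)} — 4.
  p1=0, p4=0: forces p5=0; p2, p3, p6 free → 2^3 = 8.
Total: 0 + 5 + 4 + 8 = 17.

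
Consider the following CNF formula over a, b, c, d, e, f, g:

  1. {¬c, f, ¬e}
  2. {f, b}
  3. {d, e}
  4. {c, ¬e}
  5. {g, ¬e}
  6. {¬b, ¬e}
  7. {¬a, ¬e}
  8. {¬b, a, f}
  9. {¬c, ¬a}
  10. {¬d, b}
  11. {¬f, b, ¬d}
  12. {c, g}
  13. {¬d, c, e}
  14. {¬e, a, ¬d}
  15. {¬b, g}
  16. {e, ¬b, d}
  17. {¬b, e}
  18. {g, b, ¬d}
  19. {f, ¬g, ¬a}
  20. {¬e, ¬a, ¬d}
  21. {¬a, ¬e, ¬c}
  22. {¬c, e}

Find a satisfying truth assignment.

a=F, b=F, c=T, d=F, e=T, f=T, g=T

Branch on a: take a = False.
Set b = False and propagate.
  then f is forced to True.
  then d is forced to False.
  then e is forced to True.
  then c is forced to True.
  then g is forced to True.
Every clause has at least one true literal under this assignment.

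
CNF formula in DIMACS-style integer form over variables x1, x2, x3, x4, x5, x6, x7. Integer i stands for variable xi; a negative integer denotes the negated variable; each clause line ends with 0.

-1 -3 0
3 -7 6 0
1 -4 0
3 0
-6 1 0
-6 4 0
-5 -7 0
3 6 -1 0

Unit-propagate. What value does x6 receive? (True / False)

False

(x3) is a unit clause: x3 = True.
(¬x3 ∨ ¬x1): since x3 = True, the clause reduces to (¬x1). x1 = False.
(x1 ∨ ¬x4) with x1 = False leaves only ¬x4, so x4 = False.
From (x1 ∨ ¬x6) and x1 = False: x6 = False.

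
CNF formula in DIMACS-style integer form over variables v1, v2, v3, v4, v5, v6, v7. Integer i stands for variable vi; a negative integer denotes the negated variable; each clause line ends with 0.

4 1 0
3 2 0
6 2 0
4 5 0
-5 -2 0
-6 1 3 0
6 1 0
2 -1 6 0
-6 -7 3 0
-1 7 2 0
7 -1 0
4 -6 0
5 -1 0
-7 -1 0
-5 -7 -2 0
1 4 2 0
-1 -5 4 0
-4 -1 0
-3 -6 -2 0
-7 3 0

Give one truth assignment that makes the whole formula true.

v1 = F  v2 = F  v3 = T  v4 = T  v5 = F  v6 = T  v7 = F

Set v1 = False and propagate.
  then v4 is forced to True.
  then v6 is forced to True.
  then v3 is forced to True.
  then v2 is forced to False.
v5, v7 are now unconstrained; take v5 = False, v7 = False.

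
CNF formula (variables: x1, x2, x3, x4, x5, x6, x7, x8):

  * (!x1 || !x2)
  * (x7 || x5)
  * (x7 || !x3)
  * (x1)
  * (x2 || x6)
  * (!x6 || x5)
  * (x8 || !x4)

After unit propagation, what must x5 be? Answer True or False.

True

(x1) is a unit clause: x1 = True.
In (!x2 || !x1), !x1 is now false; !x2 must hold, so x2 = False.
(x2 || x6): since x2 = False, the clause reduces to (x6). x6 = True.
In (!x6 || x5), !x6 is now false; x5 must hold, so x5 = True.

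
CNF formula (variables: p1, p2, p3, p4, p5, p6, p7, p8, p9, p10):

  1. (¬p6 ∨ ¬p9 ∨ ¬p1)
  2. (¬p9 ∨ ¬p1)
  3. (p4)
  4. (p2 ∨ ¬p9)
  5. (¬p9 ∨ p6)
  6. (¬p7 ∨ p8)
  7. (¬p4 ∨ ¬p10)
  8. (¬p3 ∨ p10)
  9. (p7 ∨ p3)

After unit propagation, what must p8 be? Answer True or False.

(p4) is a unit clause: p4 = True.
(¬p10 ∨ ¬p4) with p4 = True leaves only ¬p10, so p10 = False.
In (p10 ∨ ¬p3), p10 is now false; ¬p3 must hold, so p3 = False.
From (p3 ∨ p7) and p3 = False: p7 = True.
(¬p7 ∨ p8): since p7 = True, the clause reduces to (p8). p8 = True.

True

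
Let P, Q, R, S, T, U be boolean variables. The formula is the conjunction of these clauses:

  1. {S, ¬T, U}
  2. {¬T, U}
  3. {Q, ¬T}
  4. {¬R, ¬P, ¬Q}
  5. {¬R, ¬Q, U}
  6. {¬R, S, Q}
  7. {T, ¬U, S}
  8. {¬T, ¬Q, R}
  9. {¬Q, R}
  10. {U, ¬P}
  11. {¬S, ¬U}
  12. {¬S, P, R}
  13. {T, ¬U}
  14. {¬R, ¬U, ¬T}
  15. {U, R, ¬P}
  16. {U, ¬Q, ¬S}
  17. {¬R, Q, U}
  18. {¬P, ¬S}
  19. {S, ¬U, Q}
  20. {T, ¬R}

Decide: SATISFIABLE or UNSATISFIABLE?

SATISFIABLE

Try P = False.
The remaining clauses are satisfied by Q = False, R = False, S = False, T = False, U = False.
Every clause has at least one true literal under this assignment.
So P = 0, Q = 0, R = 0, S = 0, T = 0, U = 0 is a satisfying assignment.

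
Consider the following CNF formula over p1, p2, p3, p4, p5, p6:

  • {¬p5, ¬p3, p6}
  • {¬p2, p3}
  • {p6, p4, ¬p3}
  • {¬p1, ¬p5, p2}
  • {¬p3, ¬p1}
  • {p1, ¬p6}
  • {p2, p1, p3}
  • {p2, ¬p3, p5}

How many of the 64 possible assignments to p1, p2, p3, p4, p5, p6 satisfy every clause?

Satisfying assignments:
  p1=F p2=T p3=T p4=T p5=F p6=F
  p1=T p2=F p3=F p4=F p5=F p6=F
  p1=T p2=F p3=F p4=F p5=F p6=T
  p1=T p2=F p3=F p4=T p5=F p6=F
  p1=T p2=F p3=F p4=T p5=F p6=T
That's 5 in total.

5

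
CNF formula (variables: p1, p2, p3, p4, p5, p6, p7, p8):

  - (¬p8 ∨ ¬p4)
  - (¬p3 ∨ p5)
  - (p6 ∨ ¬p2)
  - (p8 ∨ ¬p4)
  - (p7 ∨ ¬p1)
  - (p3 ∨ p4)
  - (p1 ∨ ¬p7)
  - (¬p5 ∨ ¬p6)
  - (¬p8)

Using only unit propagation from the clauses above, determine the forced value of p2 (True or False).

(¬p8) is a unit clause: p8 = False.
(¬p4 ∨ p8) with p8 = False leaves only ¬p4, so p4 = False.
From (p3 ∨ p4) and p4 = False: p3 = True.
(¬p3 ∨ p5) with p3 = True leaves only p5, so p5 = True.
(¬p6 ∨ ¬p5): since p5 = True, the clause reduces to (¬p6). p6 = False.
(¬p2 ∨ p6) with p6 = False leaves only ¬p2, so p2 = False.

False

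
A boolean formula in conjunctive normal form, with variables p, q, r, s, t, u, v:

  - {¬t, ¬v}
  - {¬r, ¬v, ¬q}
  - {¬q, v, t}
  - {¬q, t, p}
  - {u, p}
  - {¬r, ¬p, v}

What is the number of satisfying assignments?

Case analysis on v and p:
  v=T, p=T: s, u free; 3 ways for (q,r,t) × 2^2 = 12.
  v=T, p=F: remaining (q,r,s,t,u) ∈ {(F,F,F,F,T); (F,F,T,F,T); (F,T,F,F,T); (F,T,T,F,T)} — 4.
  v=F, p=T: s, u free; 3 ways for (q,r,t) × 2^2 = 12.
  v=F, p=F: r, s free; 3 ways for (q,t,u) × 2^2 = 12.
Total: 12 + 4 + 12 + 12 = 40.

40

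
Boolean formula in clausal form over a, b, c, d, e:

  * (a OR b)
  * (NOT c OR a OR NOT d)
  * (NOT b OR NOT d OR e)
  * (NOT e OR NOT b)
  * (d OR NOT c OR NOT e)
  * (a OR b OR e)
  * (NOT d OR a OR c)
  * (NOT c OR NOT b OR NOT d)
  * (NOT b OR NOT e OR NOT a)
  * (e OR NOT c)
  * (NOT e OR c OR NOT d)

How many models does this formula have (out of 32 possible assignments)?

6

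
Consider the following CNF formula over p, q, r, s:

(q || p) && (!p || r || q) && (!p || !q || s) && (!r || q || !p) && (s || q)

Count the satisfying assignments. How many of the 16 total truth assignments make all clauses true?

Satisfying assignments:
  p=F q=T r=F s=F
  p=F q=T r=F s=T
  p=F q=T r=T s=F
  p=F q=T r=T s=T
  p=T q=T r=F s=T
  p=T q=T r=T s=T
That's 6 in total.

6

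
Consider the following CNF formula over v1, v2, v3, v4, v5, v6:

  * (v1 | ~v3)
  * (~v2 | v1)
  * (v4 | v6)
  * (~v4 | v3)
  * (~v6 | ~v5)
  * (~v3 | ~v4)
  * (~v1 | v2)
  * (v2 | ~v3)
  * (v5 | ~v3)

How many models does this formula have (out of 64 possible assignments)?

Satisfying assignments:
  v1=0 v2=0 v3=0 v4=0 v5=0 v6=1
  v1=1 v2=1 v3=0 v4=0 v5=0 v6=1
That's 2 in total.

2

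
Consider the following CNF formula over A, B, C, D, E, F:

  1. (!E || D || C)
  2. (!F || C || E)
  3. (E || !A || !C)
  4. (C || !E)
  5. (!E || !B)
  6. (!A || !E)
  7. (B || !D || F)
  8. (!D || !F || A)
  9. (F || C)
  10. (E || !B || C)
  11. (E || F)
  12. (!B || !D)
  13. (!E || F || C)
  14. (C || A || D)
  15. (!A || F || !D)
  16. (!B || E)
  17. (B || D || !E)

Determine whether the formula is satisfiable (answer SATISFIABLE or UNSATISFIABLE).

Try A = False.
Try B = False.
Branch on C: take C = True.
The remaining clauses are satisfied by D = False, E = False, F = True.
So A=0, B=0, C=1, D=0, E=0, F=1 is a satisfying assignment.

SATISFIABLE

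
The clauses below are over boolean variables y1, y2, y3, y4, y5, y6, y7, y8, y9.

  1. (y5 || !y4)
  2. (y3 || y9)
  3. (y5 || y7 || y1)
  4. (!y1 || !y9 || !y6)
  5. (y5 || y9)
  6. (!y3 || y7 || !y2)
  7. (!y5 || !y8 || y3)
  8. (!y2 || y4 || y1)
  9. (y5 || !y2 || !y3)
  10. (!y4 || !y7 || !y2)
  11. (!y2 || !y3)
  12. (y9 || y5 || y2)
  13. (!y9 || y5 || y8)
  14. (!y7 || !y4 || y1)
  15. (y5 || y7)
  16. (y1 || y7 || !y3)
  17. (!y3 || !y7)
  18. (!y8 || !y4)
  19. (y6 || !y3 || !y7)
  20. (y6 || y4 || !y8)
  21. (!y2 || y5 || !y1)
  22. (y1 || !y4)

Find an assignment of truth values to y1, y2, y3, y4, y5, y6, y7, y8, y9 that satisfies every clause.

y1 = T, y2 = F, y3 = F, y4 = F, y5 = T, y6 = F, y7 = T, y8 = F, y9 = T

Check each clause:
  1. (!y4 || y5) — !y4 is true.
  2. (y9 || y3) — y9 is true.
  3. (y7 || y1 || y5) — y1 is true.
  4. (!y6 || !y1 || !y9) — !y6 is true.
  5. (y5 || y9) — y9 is true.
  6. (y7 || !y2 || !y3) — !y3 is true.
  7. (y3 || !y5 || !y8) — !y8 is true.
  8. (y4 || !y2 || y1) — y1 is true.
  9. (y5 || !y2 || !y3) — !y3 is true.
  10. (!y7 || !y4 || !y2) — !y4 is true.
  11. (!y3 || !y2) — !y3 is true.
  12. (y5 || y9 || y2) — y9 is true.
  13. (y5 || y8 || !y9) — y5 is true.
  14. (y1 || !y4 || !y7) — !y4 is true.
  15. (y7 || y5) — y5 is true.
  16. (!y3 || y1 || y7) — y1 is true.
  17. (!y3 || !y7) — !y3 is true.
  18. (!y8 || !y4) — !y8 is true.
  19. (!y7 || y6 || !y3) — !y3 is true.
  20. (!y8 || y4 || y6) — !y8 is true.
  21. (!y1 || !y2 || y5) — y5 is true.
  22. (!y4 || y1) — y1 is true.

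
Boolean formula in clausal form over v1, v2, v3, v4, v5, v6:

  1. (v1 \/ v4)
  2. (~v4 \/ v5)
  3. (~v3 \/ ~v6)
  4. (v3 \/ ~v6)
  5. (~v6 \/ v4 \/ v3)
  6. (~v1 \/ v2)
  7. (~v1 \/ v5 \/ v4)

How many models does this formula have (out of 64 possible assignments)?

Split on v4, then v1.
  v4=1, v1=1: remaining (v2,v3,v5,v6) ∈ {(1,0,1,0); (1,1,1,0)} — 2.
  v4=1, v1=0: remaining (v2,v3,v5,v6) ∈ {(0,0,1,0); (0,1,1,0); (1,0,1,0); (1,1,1,0)} — 4.
  v4=0, v1=1: remaining (v2,v3,v5,v6) ∈ {(1,0,1,0); (1,1,1,0)} — 2.
  v4=0, v1=0: a clause becomes empty — 0.
Total: 2 + 4 + 2 + 0 = 8.

8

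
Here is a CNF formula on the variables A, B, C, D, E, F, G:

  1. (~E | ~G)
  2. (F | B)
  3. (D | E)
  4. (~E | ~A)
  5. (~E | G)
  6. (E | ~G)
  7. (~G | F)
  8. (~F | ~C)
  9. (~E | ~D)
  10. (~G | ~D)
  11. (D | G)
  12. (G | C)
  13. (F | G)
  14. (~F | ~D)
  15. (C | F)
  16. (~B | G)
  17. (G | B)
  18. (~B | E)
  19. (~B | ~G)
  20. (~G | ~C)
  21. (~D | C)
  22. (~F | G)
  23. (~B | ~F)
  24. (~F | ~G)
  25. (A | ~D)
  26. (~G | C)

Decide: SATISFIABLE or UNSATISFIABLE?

G = True:
  propagation gives E=False; an empty clause results — contradiction.
G = False:
  propagation gives E=False, D=True, C=True, F=False; an empty clause results — contradiction.
Every branch closes, so no satisfying assignment exists.

UNSATISFIABLE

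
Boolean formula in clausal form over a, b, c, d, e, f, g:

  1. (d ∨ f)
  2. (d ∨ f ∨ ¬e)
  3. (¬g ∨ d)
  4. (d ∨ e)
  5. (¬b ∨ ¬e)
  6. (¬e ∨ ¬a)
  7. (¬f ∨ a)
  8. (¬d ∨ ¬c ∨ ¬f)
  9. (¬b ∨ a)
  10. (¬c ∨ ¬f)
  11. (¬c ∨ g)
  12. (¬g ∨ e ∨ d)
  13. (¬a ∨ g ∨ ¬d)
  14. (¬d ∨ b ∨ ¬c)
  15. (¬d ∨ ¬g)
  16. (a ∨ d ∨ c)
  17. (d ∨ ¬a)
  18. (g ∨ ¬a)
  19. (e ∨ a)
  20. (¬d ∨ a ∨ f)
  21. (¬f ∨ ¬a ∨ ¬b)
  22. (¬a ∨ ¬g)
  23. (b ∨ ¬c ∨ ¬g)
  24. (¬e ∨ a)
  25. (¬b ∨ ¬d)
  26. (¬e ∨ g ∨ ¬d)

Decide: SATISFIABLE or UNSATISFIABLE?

UNSATISFIABLE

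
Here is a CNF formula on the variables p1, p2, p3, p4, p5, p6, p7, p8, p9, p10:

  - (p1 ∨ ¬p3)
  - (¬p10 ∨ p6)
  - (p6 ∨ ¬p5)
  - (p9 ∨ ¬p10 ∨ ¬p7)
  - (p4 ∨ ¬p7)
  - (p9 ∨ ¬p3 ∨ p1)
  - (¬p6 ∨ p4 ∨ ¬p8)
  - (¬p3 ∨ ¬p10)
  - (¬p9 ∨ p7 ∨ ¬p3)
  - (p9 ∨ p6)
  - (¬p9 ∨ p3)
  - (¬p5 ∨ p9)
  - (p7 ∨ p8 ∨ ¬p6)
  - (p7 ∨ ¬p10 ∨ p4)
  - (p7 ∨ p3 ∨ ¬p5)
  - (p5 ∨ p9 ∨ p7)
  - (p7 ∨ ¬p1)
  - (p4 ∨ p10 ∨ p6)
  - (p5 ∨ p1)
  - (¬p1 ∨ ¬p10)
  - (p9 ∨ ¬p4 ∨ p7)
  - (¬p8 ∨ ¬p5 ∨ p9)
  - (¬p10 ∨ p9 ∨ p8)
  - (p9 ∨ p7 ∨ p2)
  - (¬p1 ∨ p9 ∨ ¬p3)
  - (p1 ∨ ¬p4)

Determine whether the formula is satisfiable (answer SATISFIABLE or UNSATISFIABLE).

SATISFIABLE

Try p1 = True.
  then p7 is forced to True.
  then p4 is forced to True.
  then p10 is forced to False.
Try p3 = True.
  then p9 is forced to True.
The remaining clauses are satisfied by p2 = False, p5 = False, p6 = True, p8 = False.
Every clause has at least one true literal under this assignment.
So p1=T  p2=F  p3=T  p4=T  p5=F  p6=T  p7=T  p8=F  p9=T  p10=F is a satisfying assignment.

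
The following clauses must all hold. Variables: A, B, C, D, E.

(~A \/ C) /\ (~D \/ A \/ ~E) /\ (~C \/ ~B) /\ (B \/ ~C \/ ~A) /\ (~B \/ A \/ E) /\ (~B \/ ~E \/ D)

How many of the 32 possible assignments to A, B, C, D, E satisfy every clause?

6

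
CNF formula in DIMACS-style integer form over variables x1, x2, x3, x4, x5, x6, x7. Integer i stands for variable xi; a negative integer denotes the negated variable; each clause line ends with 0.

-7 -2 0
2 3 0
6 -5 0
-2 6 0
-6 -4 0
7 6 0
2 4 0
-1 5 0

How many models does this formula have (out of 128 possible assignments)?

The models are:
  x1=F x2=F x3=T x4=T x5=F x6=F x7=T
  x1=F x2=T x3=F x4=F x5=F x6=T x7=F
  x1=F x2=T x3=F x4=F x5=T x6=T x7=F
  x1=F x2=T x3=T x4=F x5=F x6=T x7=F
  x1=F x2=T x3=T x4=F x5=T x6=T x7=F
  x1=T x2=T x3=F x4=F x5=T x6=T x7=F
  x1=T x2=T x3=T x4=F x5=T x6=T x7=F
That's 7 in total.

7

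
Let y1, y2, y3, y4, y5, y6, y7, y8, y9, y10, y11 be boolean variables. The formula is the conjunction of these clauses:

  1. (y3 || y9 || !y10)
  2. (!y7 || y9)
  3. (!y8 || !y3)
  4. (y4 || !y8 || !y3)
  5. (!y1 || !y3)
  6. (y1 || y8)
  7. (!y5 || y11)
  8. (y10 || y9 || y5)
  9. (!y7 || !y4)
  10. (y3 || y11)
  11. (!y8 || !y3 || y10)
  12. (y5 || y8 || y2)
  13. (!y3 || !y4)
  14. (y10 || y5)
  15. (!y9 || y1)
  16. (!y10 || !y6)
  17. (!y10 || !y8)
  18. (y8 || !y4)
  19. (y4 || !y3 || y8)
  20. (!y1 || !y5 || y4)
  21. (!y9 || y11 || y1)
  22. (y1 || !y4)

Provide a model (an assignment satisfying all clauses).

y1=True, y2=True, y3=False, y4=True, y5=True, y6=False, y7=False, y8=True, y9=False, y10=False, y11=True

Check each clause:
  1. (!y10 || y9 || y3) — !y10 is true.
  2. (y9 || !y7) — !y7 is true.
  3. (!y3 || !y8) — !y3 is true.
  4. (!y3 || !y8 || y4) — y4 is true.
  5. (!y3 || !y1) — !y3 is true.
  6. (y1 || y8) — y8 is true.
  7. (!y5 || y11) — y11 is true.
  8. (y10 || y5 || y9) — y5 is true.
  9. (!y4 || !y7) — !y7 is true.
  10. (y11 || y3) — y11 is true.
  11. (!y8 || y10 || !y3) — !y3 is true.
  12. (y2 || y5 || y8) — y8 is true.
  13. (!y3 || !y4) — !y3 is true.
  14. (y5 || y10) — y5 is true.
  15. (y1 || !y9) — y1 is true.
  16. (!y10 || !y6) — !y6 is true.
  17. (!y8 || !y10) — !y10 is true.
  18. (y8 || !y4) — y8 is true.
  19. (!y3 || y8 || y4) — y8 is true.
  20. (y4 || !y5 || !y1) — y4 is true.
  21. (!y9 || y11 || y1) — y1 is true.
  22. (y1 || !y4) — y1 is true.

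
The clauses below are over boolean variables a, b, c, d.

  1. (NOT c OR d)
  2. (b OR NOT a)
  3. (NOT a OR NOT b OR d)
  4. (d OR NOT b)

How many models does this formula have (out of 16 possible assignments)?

Satisfying assignments:
  a=F b=F c=F d=F
  a=F b=F c=F d=T
  a=F b=F c=T d=T
  a=F b=T c=F d=T
  a=F b=T c=T d=T
  a=T b=T c=F d=T
  a=T b=T c=T d=T
That's 7 in total.

7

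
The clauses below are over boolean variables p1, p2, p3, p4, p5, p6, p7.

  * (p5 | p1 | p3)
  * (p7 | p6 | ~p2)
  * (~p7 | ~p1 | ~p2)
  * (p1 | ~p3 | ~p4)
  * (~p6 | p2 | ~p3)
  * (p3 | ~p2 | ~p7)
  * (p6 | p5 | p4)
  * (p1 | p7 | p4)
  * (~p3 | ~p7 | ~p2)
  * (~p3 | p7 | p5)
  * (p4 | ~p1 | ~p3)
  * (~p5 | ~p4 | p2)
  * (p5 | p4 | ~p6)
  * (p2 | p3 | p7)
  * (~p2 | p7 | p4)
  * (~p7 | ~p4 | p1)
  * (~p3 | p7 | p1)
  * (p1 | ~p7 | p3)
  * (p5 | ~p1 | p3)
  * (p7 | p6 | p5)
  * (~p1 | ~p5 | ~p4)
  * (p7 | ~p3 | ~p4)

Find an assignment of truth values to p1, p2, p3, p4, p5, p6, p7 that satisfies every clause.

Try p1 = False.
Branch on p2: take p2 = False.
Try p3 = True.
  then p4 is forced to False.
  then p6 is forced to False.
  then p5 is forced to True.
  then p7 is forced to True.
Check each clause:
  1. (p1 | p5 | p3) — p3 is true.
  2. (~p2 | p7 | p6) — ~p2 is true.
  3. (~p7 | ~p2 | ~p1) — ~p2 is true.
  4. (~p3 | p1 | ~p4) — ~p4 is true.
  5. (p2 | ~p6 | ~p3) — ~p6 is true.
  6. (p3 | ~p7 | ~p2) — p3 is true.
  7. (p6 | p5 | p4) — p5 is true.
  8. (p7 | p1 | p4) — p7 is true.
  9. (~p7 | ~p3 | ~p2) — ~p2 is true.
  10. (p7 | p5 | ~p3) — p5 is true.
  11. (~p3 | ~p1 | p4) — ~p1 is true.
  12. (p2 | ~p5 | ~p4) — ~p4 is true.
  13. (~p6 | p4 | p5) — ~p6 is true.
  14. (p7 | p3 | p2) — p3 is true.
  15. (~p2 | p4 | p7) — ~p2 is true.
  16. (~p4 | p1 | ~p7) — ~p4 is true.
  17. (~p3 | p7 | p1) — p7 is true.
  18. (~p7 | p1 | p3) — p3 is true.
  19. (~p1 | p3 | p5) — p3 is true.
  20. (p5 | p6 | p7) — p5 is true.
  21. (~p5 | ~p1 | ~p4) — ~p4 is true.
  22. (~p3 | p7 | ~p4) — ~p4 is true.

p1=F  p2=F  p3=T  p4=F  p5=T  p6=F  p7=T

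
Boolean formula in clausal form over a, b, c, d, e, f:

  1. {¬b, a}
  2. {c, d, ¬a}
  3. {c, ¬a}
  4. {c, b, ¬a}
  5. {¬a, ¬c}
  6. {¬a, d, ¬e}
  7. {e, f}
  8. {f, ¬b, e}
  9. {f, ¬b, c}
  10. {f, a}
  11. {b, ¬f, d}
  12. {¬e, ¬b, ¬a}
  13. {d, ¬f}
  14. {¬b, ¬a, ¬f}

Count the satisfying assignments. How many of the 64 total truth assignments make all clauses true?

The models are:
  a=F b=F c=F d=T e=F f=T
  a=F b=F c=F d=T e=T f=T
  a=F b=F c=T d=T e=F f=T
  a=F b=F c=T d=T e=T f=T
That's 4 in total.

4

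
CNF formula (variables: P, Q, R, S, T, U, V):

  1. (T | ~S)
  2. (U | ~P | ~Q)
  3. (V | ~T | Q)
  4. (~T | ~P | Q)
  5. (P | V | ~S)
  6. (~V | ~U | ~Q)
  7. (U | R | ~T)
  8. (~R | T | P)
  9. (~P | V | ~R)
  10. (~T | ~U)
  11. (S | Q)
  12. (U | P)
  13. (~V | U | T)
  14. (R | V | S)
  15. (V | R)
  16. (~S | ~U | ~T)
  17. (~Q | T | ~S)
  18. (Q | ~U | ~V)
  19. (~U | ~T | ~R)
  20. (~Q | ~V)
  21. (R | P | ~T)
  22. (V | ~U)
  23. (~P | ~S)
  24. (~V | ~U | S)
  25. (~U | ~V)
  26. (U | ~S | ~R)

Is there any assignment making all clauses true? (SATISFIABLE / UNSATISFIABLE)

U = True:
  propagation gives T=False, S=False, Q=True, V=False; an empty clause results — contradiction.
U = False:
  propagation gives P=True, Q=False, T=False, S=False; an empty clause results — contradiction.
Every branch closes, so no satisfying assignment exists.

UNSATISFIABLE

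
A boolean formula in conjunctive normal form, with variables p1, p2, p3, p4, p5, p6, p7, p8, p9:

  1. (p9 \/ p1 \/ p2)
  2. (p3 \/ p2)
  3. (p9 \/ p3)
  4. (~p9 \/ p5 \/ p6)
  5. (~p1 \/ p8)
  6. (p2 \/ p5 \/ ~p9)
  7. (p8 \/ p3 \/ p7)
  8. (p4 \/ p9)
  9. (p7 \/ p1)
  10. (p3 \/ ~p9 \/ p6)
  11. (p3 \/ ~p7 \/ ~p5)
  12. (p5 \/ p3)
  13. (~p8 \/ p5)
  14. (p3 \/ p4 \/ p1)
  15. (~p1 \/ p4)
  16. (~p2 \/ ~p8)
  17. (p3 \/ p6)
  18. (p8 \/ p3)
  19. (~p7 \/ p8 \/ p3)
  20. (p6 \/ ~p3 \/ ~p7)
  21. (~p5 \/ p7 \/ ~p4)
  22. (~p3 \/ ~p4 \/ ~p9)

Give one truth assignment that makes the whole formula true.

Pure literal: p6 appears only positively; assign p6 = True.
Set p1 = False and propagate.
  then p7 is forced to True.
Set p2 = True and propagate.
  then p8 is forced to False.
  then p3 is forced to True.
For the remaining variables, p4 = True, p5 = True, p9 = False works.
Every clause has at least one true literal under this assignment.

p1=False  p2=True  p3=True  p4=True  p5=True  p6=True  p7=True  p8=False  p9=False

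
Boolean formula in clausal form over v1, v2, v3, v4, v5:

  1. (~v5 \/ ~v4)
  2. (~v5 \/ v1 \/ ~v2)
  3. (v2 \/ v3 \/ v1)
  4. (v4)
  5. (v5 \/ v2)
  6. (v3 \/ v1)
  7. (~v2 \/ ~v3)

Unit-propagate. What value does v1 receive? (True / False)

Unit clause (v4) sets v4 = True.
In (~v4 \/ ~v5), ~v4 is now false; ~v5 must hold, so v5 = False.
(v2 \/ v5): since v5 = False, the clause reduces to (v2). v2 = True.
(~v2 \/ ~v3) with v2 = True leaves only ~v3, so v3 = False.
In (v1 \/ v3), v3 is now false; v1 must hold, so v1 = True.

True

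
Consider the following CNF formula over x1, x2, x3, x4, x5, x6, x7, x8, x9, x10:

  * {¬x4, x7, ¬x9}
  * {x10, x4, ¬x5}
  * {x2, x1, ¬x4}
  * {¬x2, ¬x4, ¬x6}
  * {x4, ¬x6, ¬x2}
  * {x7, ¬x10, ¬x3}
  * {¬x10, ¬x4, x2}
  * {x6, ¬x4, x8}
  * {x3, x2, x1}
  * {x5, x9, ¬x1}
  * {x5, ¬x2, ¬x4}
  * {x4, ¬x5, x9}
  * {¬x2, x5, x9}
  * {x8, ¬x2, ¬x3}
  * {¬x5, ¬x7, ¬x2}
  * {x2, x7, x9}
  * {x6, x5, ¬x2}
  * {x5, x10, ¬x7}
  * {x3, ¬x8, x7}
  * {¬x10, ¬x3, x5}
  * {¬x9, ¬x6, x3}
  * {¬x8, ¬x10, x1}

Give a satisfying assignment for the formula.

x1=T, x2=F, x3=T, x4=F, x5=T, x6=F, x7=T, x8=T, x9=T, x10=T

Branch on x1: take x1 = True.
For the remaining variables, x2 = False, x3 = True, x4 = False, x5 = True, x6 = False, x7 = True, x8 = True, x9 = True, x10 = True works.
Check each clause:
  1. {¬x4, x7, ¬x9} — ¬x4 is true.
  2. {x10, ¬x5, x4} — x10 is true.
  3. {x1, x2, ¬x4} — x1 is true.
  4. {¬x2, ¬x4, ¬x6} — ¬x6 is true.
  5. {x4, ¬x2, ¬x6} — ¬x6 is true.
  6. {¬x10, ¬x3, x7} — x7 is true.
  7. {¬x10, ¬x4, x2} — ¬x4 is true.
  8. {¬x4, x6, x8} — x8 is true.
  9. {x2, x1, x3} — x1 is true.
  10. {¬x1, x9, x5} — x9 is true.
  11. {¬x4, ¬x2, x5} — ¬x4 is true.
  12. {¬x5, x9, x4} — x9 is true.
  13. {¬x2, x5, x9} — x9 is true.
  14. {¬x3, ¬x2, x8} — x8 is true.
  15. {¬x7, ¬x2, ¬x5} — ¬x2 is true.
  16. {x2, x7, x9} — x9 is true.
  17. {x5, x6, ¬x2} — x5 is true.
  18. {x10, ¬x7, x5} — x10 is true.
  19. {x3, ¬x8, x7} — x3 is true.
  20. {x5, ¬x3, ¬x10} — x5 is true.
  21. {x3, ¬x6, ¬x9} — ¬x6 is true.
  22. {¬x8, x1, ¬x10} — x1 is true.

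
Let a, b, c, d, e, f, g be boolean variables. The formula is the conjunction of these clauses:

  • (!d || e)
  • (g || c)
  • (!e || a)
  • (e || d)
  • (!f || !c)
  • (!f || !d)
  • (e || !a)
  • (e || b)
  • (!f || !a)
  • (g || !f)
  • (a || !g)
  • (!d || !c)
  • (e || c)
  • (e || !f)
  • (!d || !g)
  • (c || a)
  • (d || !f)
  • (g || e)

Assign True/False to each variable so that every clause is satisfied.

a=True, b=False, c=True, d=False, e=True, f=False, g=True

Pure literal: f appears only negated; assign f = False.
Try a = True.
  then e is forced to True.
Set c = True and propagate.
  then d is forced to False.
b, g are now unconstrained; take b = False, g = True.
Check each clause:
  1. (!d || e) — !d is true.
  2. (g || c) — c is true.
  3. (!e || a) — a is true.
  4. (e || d) — e is true.
  5. (!f || !c) — !f is true.
  6. (!f || !d) — !f is true.
  7. (!a || e) — e is true.
  8. (b || e) — e is true.
  9. (!a || !f) — !f is true.
  10. (g || !f) — !f is true.
  11. (a || !g) — a is true.
  12. (!d || !c) — !d is true.
  13. (c || e) — c is true.
  14. (e || !f) — !f is true.
  15. (!g || !d) — !d is true.
  16. (a || c) — a is true.
  17. (!f || d) — !f is true.
  18. (g || e) — e is true.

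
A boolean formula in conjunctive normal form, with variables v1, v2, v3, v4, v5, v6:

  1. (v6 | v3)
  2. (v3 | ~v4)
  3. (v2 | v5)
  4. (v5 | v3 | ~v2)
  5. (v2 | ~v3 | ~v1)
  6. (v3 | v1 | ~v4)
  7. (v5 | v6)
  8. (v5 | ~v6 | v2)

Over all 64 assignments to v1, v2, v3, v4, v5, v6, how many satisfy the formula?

Case analysis on v3 and v2:
  v3=T, v2=T: v1, v4 free; 3 ways for (v5,v6) × 2^2 = 12.
  v3=T, v2=F: remaining (v1,v4,v5,v6) ∈ {(F,F,T,F); (F,F,T,T); (F,T,T,F); (F,T,T,T)} — 4.
  v3=F, v2=T: remaining (v1,v4,v5,v6) ∈ {(F,F,T,T); (T,F,T,T)} — 2.
  v3=F, v2=F: remaining (v1,v4,v5,v6) ∈ {(F,F,T,T); (T,F,T,T)} — 2.
Total: 12 + 4 + 2 + 2 = 20.

20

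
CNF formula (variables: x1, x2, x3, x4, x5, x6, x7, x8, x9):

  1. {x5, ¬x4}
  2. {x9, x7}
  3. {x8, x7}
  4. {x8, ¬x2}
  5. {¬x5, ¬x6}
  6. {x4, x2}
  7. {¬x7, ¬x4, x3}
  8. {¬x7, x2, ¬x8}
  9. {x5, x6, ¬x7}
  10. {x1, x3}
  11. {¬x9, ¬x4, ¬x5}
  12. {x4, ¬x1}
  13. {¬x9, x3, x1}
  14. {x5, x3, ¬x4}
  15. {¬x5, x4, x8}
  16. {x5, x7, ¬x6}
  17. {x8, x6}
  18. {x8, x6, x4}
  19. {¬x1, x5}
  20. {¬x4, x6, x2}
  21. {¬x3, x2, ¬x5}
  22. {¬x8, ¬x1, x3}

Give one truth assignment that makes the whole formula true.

x1=False, x2=True, x3=True, x4=False, x5=True, x6=False, x7=False, x8=True, x9=True

Check each clause:
  1. {¬x4, x5} — ¬x4 is true.
  2. {x9, x7} — x9 is true.
  3. {x8, x7} — x8 is true.
  4. {¬x2, x8} — x8 is true.
  5. {¬x6, ¬x5} — ¬x6 is true.
  6. {x4, x2} — x2 is true.
  7. {¬x4, x3, ¬x7} — ¬x7 is true.
  8. {¬x7, x2, ¬x8} — ¬x7 is true.
  9. {¬x7, x5, x6} — ¬x7 is true.
  10. {x1, x3} — x3 is true.
  11. {¬x4, ¬x5, ¬x9} — ¬x4 is true.
  12. {¬x1, x4} — ¬x1 is true.
  13. {x3, ¬x9, x1} — x3 is true.
  14. {x3, x5, ¬x4} — x3 is true.
  15. {x4, x8, ¬x5} — x8 is true.
  16. {x5, ¬x6, x7} — ¬x6 is true.
  17. {x8, x6} — x8 is true.
  18. {x6, x8, x4} — x8 is true.
  19. {x5, ¬x1} — x5 is true.
  20. {¬x4, x2, x6} — x2 is true.
  21. {x2, ¬x5, ¬x3} — x2 is true.
  22. {¬x8, x3, ¬x1} — x3 is true.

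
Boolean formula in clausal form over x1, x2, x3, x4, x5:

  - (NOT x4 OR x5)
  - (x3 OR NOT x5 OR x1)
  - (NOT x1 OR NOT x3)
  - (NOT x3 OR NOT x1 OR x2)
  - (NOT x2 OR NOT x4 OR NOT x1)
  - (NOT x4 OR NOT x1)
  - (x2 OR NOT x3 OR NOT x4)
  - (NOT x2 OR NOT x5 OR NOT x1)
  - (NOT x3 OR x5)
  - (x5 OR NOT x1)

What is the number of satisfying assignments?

6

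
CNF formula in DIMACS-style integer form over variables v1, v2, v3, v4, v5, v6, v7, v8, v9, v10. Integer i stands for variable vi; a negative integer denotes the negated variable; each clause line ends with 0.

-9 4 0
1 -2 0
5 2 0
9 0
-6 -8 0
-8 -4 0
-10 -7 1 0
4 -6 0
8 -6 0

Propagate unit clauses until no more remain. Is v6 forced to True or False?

False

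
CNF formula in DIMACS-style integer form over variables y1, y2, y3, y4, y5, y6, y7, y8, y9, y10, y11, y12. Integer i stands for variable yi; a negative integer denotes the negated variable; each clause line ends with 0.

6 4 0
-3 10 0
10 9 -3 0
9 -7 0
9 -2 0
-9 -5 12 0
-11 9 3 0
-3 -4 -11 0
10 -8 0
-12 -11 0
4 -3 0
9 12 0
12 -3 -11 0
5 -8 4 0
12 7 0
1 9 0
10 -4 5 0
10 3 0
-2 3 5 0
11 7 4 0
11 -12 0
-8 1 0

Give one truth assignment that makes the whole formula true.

Pure literal: y1 appears only positively; assign y1 = True.
Pure literal: y6 appears only positively; assign y6 = True.
Set y2 = True and propagate.
  then y9 is forced to True.
Try y3 = True.
  then y10 is forced to True.
  then y4 is forced to True.
  then y11 is forced to False.
  then y12 is forced to False.
  then y5 is forced to False.
  then y7 is forced to True.
y8 is now unconstrained; take y8 = False.
Every clause has at least one true literal under this assignment.

y1=True  y2=True  y3=True  y4=True  y5=False  y6=True  y7=True  y8=False  y9=True  y10=True  y11=False  y12=False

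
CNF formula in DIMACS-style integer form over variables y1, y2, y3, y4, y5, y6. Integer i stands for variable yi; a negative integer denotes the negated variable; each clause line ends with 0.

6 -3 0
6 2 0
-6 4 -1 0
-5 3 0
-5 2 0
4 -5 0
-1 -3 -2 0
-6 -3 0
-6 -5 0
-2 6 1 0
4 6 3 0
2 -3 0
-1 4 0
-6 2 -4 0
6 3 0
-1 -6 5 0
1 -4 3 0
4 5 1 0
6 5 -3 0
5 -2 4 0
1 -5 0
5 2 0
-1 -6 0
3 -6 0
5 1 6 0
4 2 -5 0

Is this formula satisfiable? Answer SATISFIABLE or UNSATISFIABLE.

UNSATISFIABLE

y6 = True:
  propagation gives y3=False; an empty clause results — contradiction.
y6 = False:
  propagation gives y3=False; an empty clause results — contradiction.
Every branch closes, so no satisfying assignment exists.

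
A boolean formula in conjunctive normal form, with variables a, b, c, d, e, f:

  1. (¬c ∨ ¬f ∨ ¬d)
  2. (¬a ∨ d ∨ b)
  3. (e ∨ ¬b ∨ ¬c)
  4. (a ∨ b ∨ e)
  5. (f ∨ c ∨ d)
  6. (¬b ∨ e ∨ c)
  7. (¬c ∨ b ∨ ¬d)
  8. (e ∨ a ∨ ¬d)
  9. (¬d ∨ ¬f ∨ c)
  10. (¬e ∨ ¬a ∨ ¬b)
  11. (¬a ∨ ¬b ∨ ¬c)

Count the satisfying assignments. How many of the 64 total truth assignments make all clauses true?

Split on b, then c.
  b=1, c=1: remaining (a,d,e,f) ∈ {(0,0,1,0); (0,0,1,1); (0,1,1,0)} — 3.
  b=1, c=0: remaining (a,d,e,f) ∈ {(0,0,1,1); (0,1,1,0)} — 2.
  b=0, c=1: remaining (a,d,e,f) ∈ {(0,0,1,0); (0,0,1,1)} — 2.
  b=0, c=0: remaining (a,d,e,f) ∈ {(0,0,1,1); (0,1,1,0); (1,1,0,0); (1,1,1,0)} — 4.
Total: 3 + 2 + 2 + 4 = 11.

11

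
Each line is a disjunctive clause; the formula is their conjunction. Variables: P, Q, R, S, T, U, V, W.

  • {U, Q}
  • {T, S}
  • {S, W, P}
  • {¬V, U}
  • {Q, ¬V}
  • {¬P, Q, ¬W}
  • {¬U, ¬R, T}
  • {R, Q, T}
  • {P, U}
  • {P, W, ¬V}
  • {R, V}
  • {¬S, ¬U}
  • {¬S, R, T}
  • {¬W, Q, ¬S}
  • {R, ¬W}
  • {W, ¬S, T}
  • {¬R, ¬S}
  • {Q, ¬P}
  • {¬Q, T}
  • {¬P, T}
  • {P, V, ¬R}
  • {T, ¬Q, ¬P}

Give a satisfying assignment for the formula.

P=True, Q=True, R=True, S=False, T=True, U=False, V=False, W=False

Pure literal: T appears only positively; assign T = True.
Branch on P: take P = True.
  then Q is forced to True.
Branch on R: take R = True.
  then S is forced to False.
For the remaining variables, U = False, V = False, W = False works.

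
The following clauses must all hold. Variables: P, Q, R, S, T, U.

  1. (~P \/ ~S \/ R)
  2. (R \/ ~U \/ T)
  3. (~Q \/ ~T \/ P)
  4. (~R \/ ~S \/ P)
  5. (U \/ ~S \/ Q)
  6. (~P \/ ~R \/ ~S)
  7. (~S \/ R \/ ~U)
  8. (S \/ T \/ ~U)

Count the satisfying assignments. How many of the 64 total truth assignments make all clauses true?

21

Split on S, then R.
  S=1, R=1: a clause becomes empty — 0.
  S=1, R=0: remaining (P,Q,T,U) ∈ {(0,1,0,0)} — 1.
  S=0, R=1: 10 of the 16 assignments to (P,Q,T,U) work.
  S=0, R=0: 10 of the 16 assignments to (P,Q,T,U) work.
Total: 0 + 1 + 10 + 10 = 21.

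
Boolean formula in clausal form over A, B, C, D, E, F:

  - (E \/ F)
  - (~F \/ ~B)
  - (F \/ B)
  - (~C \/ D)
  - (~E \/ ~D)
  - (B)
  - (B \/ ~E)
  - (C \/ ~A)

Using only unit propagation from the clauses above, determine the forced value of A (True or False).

False

(B) is a unit clause: B = True.
From (~B \/ ~F) and B = True: F = False.
(E \/ F) with F = False leaves only E, so E = True.
From (~E \/ ~D) and E = True: D = False.
(~C \/ D): since D = False, the clause reduces to (~C). C = False.
(~A \/ C): since C = False, the clause reduces to (~A). A = False.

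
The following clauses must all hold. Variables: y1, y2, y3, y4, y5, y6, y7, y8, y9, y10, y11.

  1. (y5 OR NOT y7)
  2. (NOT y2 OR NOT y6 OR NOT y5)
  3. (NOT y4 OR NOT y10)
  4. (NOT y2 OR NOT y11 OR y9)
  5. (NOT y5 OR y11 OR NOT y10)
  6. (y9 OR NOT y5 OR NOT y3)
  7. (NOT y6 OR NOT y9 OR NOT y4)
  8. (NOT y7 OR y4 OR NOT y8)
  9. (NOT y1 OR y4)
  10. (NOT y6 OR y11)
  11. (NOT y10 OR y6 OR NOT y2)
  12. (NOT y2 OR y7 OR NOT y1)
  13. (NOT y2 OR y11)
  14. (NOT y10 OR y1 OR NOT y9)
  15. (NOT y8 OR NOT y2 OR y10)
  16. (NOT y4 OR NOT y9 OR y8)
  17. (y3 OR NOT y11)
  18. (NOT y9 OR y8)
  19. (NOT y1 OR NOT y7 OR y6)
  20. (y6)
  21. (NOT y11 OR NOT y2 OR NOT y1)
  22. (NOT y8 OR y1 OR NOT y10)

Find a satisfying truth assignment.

y1=False, y2=False, y3=True, y4=True, y5=False, y6=True, y7=False, y8=True, y9=False, y10=False, y11=True

Check each clause:
  1. (y5 OR NOT y7) — NOT y7 is true.
  2. (NOT y6 OR NOT y2 OR NOT y5) — NOT y5 is true.
  3. (NOT y4 OR NOT y10) — NOT y10 is true.
  4. (y9 OR NOT y2 OR NOT y11) — NOT y2 is true.
  5. (y11 OR NOT y10 OR NOT y5) — y11 is true.
  6. (NOT y5 OR NOT y3 OR y9) — NOT y5 is true.
  7. (NOT y6 OR NOT y9 OR NOT y4) — NOT y9 is true.
  8. (NOT y7 OR NOT y8 OR y4) — NOT y7 is true.
  9. (y4 OR NOT y1) — y4 is true.
  10. (y11 OR NOT y6) — y11 is true.
  11. (y6 OR NOT y10 OR NOT y2) — NOT y10 is true.
  12. (NOT y1 OR y7 OR NOT y2) — NOT y2 is true.
  13. (NOT y2 OR y11) — y11 is true.
  14. (NOT y9 OR NOT y10 OR y1) — NOT y10 is true.
  15. (y10 OR NOT y2 OR NOT y8) — NOT y2 is true.
  16. (NOT y4 OR y8 OR NOT y9) — y8 is true.
  17. (y3 OR NOT y11) — y3 is true.
  18. (NOT y9 OR y8) — y8 is true.
  19. (NOT y1 OR y6 OR NOT y7) — NOT y7 is true.
  20. (y6) — y6 is true.
  21. (NOT y2 OR NOT y11 OR NOT y1) — NOT y1 is true.
  22. (y1 OR NOT y10 OR NOT y8) — NOT y10 is true.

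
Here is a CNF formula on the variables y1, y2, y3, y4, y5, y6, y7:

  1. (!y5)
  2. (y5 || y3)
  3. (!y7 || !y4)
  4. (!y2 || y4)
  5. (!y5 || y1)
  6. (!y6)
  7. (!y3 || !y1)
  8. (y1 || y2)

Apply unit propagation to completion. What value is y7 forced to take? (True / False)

(!y5) is a unit clause: y5 = False.
From (y5 || y3) and y5 = False: y3 = True.
(!y6) is a unit clause: y6 = False.
In (!y1 || !y3), !y3 is now false; !y1 must hold, so y1 = False.
(y2 || y1) with y1 = False leaves only y2, so y2 = True.
In (!y2 || y4), !y2 is now false; y4 must hold, so y4 = True.
In (!y7 || !y4), !y4 is now false; !y7 must hold, so y7 = False.

False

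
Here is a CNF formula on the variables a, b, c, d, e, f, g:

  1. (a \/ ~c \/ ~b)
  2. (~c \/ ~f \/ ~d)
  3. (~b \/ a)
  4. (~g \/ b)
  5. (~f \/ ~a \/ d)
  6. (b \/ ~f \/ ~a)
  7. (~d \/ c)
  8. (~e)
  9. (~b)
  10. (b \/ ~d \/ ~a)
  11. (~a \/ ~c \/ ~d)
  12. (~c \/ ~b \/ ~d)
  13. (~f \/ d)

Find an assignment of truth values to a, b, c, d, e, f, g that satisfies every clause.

a=1, b=0, c=1, d=0, e=0, f=0, g=0

Check each clause:
  1. (a \/ ~b \/ ~c) — a is true.
  2. (~c \/ ~d \/ ~f) — ~f is true.
  3. (a \/ ~b) — a is true.
  4. (~g \/ b) — ~g is true.
  5. (~a \/ ~f \/ d) — ~f is true.
  6. (b \/ ~a \/ ~f) — ~f is true.
  7. (c \/ ~d) — c is true.
  8. (~e) — ~e is true.
  9. (~b) — ~b is true.
  10. (~a \/ b \/ ~d) — ~d is true.
  11. (~a \/ ~d \/ ~c) — ~d is true.
  12. (~c \/ ~b \/ ~d) — ~d is true.
  13. (~f \/ d) — ~f is true.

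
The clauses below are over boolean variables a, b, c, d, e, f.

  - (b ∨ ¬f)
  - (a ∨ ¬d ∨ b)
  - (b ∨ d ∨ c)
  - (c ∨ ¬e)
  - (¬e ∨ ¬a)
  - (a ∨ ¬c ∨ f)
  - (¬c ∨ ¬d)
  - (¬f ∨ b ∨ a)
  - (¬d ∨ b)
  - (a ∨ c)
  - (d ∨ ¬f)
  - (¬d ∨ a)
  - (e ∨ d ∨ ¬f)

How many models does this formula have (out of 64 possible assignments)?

5

The models are:
  a=T b=F c=T d=F e=F f=F
  a=T b=T c=F d=F e=F f=F
  a=T b=T c=F d=T e=F f=F
  a=T b=T c=F d=T e=F f=T
  a=T b=T c=T d=F e=F f=F
That's 5 in total.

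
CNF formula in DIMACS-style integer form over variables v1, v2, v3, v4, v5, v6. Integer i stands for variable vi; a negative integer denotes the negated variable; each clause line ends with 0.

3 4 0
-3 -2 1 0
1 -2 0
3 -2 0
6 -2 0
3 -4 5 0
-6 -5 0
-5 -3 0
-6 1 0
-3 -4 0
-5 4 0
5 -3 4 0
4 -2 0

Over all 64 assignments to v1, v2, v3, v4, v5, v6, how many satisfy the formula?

2

Satisfying assignments:
  v1=F v2=F v3=F v4=T v5=T v6=F
  v1=T v2=F v3=F v4=T v5=T v6=F
Count: 2.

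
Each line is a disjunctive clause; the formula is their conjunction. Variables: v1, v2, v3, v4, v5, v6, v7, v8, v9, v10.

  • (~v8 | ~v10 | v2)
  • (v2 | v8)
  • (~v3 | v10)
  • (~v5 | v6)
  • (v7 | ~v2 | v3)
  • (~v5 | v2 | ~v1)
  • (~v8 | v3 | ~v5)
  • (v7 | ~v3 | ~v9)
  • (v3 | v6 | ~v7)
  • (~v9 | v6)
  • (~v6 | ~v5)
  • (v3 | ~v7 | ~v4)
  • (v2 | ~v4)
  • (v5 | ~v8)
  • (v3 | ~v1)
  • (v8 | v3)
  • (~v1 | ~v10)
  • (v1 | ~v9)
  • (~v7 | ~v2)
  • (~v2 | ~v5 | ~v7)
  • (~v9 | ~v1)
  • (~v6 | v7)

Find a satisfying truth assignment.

Pure literal: v4 appears only negated; assign v4 = False.
v9 occurs only negated in the remaining clauses — set v9 = False.
Try v1 = False.
Set v2 = True and propagate.
  then v7 is forced to False.
  then v3 is forced to True.
  then v10 is forced to True.
  then v6 is forced to False.
  then v5 is forced to False.
  then v8 is forced to False.

v1 = 0, v2 = 1, v3 = 1, v4 = 0, v5 = 0, v6 = 0, v7 = 0, v8 = 0, v9 = 0, v10 = 1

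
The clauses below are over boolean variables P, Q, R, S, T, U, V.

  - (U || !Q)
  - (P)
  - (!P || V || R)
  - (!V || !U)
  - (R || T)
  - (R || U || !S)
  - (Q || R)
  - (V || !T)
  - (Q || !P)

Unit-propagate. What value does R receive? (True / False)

True

(P) is a unit clause: P = True.
From (Q || !P) and P = True: Q = True.
From (!Q || U) and Q = True: U = True.
(!U || !V): since U = True, the clause reduces to (!V). V = False.
(V || !P || R): since P = True, V = False, the clause reduces to (R). R = True.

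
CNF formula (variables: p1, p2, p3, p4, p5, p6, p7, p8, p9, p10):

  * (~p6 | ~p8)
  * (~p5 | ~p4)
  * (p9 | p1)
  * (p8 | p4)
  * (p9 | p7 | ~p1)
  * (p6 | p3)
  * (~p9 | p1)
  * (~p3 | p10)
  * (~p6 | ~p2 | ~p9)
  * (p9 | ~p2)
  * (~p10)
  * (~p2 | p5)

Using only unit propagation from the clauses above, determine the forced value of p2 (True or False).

False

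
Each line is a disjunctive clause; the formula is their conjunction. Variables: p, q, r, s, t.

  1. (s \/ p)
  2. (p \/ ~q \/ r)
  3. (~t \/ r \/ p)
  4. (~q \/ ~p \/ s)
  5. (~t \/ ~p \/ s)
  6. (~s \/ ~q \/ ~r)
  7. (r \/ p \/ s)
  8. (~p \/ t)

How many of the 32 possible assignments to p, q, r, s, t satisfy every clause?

6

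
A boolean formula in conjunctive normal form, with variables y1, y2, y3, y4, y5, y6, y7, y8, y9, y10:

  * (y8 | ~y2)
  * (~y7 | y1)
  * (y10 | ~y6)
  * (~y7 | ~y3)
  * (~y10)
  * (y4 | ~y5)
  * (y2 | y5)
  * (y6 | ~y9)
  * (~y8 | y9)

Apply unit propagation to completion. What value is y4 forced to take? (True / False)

(~y10) stands alone — y10 = False.
In (y10 | ~y6), y10 is now false; ~y6 must hold, so y6 = False.
(~y9 | y6) with y6 = False leaves only ~y9, so y9 = False.
(~y8 | y9): since y9 = False, the clause reduces to (~y8). y8 = False.
(y8 | ~y2): since y8 = False, the clause reduces to (~y2). y2 = False.
(y2 | y5) with y2 = False leaves only y5, so y5 = True.
(y4 | ~y5) with y5 = True leaves only y4, so y4 = True.

True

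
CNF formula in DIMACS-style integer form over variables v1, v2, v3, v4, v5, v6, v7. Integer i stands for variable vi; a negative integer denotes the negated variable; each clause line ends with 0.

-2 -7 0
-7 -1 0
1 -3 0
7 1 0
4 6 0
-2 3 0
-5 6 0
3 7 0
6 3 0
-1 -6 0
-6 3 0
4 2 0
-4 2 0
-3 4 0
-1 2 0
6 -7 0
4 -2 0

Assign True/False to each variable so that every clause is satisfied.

v5 occurs only negated in the remaining clauses — set v5 = False.
Try v1 = True.
  then v7 is forced to False.
  then v3 is forced to True.
  then v6 is forced to False.
  then v4 is forced to True.
  then v2 is forced to True.
Every clause has at least one true literal under this assignment.

v1=T, v2=T, v3=T, v4=T, v5=F, v6=F, v7=F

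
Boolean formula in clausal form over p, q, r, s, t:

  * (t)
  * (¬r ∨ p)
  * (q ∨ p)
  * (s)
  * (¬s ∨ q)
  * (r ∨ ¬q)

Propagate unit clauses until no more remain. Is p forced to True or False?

True

(t) is a unit clause: t = True.
(s) is a unit clause: s = True.
(q ∨ ¬s) with s = True leaves only q, so q = True.
From (r ∨ ¬q) and q = True: r = True.
(¬r ∨ p): since r = True, the clause reduces to (p). p = True.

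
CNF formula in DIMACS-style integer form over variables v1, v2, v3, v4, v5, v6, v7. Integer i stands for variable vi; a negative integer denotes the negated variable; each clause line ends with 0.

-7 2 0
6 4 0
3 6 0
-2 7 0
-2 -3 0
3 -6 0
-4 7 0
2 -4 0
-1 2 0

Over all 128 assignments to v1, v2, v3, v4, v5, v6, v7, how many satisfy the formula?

2

The models are:
  v1=F v2=F v3=T v4=F v5=F v6=T v7=F
  v1=F v2=F v3=T v4=F v5=T v6=T v7=F
That's 2 in total.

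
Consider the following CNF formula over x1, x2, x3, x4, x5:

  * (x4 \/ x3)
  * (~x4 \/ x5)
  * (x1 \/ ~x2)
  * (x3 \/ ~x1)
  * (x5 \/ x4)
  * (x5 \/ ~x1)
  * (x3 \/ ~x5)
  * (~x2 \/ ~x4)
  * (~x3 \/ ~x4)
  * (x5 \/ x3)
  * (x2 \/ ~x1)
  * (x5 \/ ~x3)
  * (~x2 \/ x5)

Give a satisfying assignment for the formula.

x1 = 1, x2 = 1, x3 = 1, x4 = 0, x5 = 1

Branch on x1: take x1 = True.
  then x3 is forced to True.
  then x5 is forced to True.
  then x4 is forced to False.
  then x2 is forced to True.
Check each clause:
  1. (x4 \/ x3) — x3 is true.
  2. (x5 \/ ~x4) — ~x4 is true.
  3. (x1 \/ ~x2) — x1 is true.
  4. (~x1 \/ x3) — x3 is true.
  5. (x5 \/ x4) — x5 is true.
  6. (x5 \/ ~x1) — x5 is true.
  7. (x3 \/ ~x5) — x3 is true.
  8. (~x4 \/ ~x2) — ~x4 is true.
  9. (~x4 \/ ~x3) — ~x4 is true.
  10. (x5 \/ x3) — x3 is true.
  11. (x2 \/ ~x1) — x2 is true.
  12. (x5 \/ ~x3) — x5 is true.
  13. (x5 \/ ~x2) — x5 is true.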